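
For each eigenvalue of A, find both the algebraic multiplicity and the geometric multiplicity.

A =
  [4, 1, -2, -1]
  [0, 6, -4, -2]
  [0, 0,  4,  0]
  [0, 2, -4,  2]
λ = 4: alg = 4, geom = 3

Step 1 — factor the characteristic polynomial to read off the algebraic multiplicities:
  χ_A(x) = (x - 4)^4

Step 2 — compute geometric multiplicities via the rank-nullity identity g(λ) = n − rank(A − λI):
  rank(A − (4)·I) = 1, so dim ker(A − (4)·I) = n − 1 = 3

Summary:
  λ = 4: algebraic multiplicity = 4, geometric multiplicity = 3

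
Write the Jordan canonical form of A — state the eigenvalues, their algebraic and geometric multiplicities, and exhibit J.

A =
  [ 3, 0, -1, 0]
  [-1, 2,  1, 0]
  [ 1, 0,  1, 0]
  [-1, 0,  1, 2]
J_2(2) ⊕ J_1(2) ⊕ J_1(2)

The characteristic polynomial is
  det(x·I − A) = x^4 - 8*x^3 + 24*x^2 - 32*x + 16 = (x - 2)^4

Eigenvalues and multiplicities (the geometric multiplicity of λ is n − rank(A − λI), which equals the number of Jordan blocks for λ):
  λ = 2: algebraic multiplicity = 4, geometric multiplicity = 3

Determining the block sizes for each eigenvalue:
  λ = 2: 3 blocks summing to 4 forces exactly one block of size 2 and the rest size 1 → block sizes [2, 1, 1]

Assembling the blocks gives a Jordan form
J =
  [2, 1, 0, 0]
  [0, 2, 0, 0]
  [0, 0, 2, 0]
  [0, 0, 0, 2]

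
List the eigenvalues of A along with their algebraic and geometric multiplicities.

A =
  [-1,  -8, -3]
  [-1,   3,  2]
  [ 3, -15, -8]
λ = -2: alg = 3, geom = 1

Step 1 — factor the characteristic polynomial to read off the algebraic multiplicities:
  χ_A(x) = (x + 2)^3

Step 2 — compute geometric multiplicities via the rank-nullity identity g(λ) = n − rank(A − λI):
  rank(A − (-2)·I) = 2, so dim ker(A − (-2)·I) = n − 2 = 1

Summary:
  λ = -2: algebraic multiplicity = 3, geometric multiplicity = 1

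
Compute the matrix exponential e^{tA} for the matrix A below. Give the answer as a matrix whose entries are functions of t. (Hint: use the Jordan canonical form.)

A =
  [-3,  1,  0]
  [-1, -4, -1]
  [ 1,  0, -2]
e^{tA} =
  [-t^2*exp(-3*t)/2 + exp(-3*t), -t^2*exp(-3*t)/2 + t*exp(-3*t), -t^2*exp(-3*t)/2]
  [-t*exp(-3*t), -t*exp(-3*t) + exp(-3*t), -t*exp(-3*t)]
  [t^2*exp(-3*t)/2 + t*exp(-3*t), t^2*exp(-3*t)/2, t^2*exp(-3*t)/2 + t*exp(-3*t) + exp(-3*t)]

Strategy: write A = P · J · P⁻¹ where J is a Jordan canonical form, so e^{tA} = P · e^{tJ} · P⁻¹, and e^{tJ} can be computed block-by-block.

A has Jordan form
J =
  [-3,  1,  0]
  [ 0, -3,  1]
  [ 0,  0, -3]
(up to reordering of blocks).

Per-block formulas:
  For a 3×3 Jordan block J_3(-3): exp(t · J_3(-3)) = e^(-3t)·(I + t·N + (t^2/2)·N^2), where N is the 3×3 nilpotent shift.

After assembling e^{tJ} and conjugating by P, we get:

e^{tA} =
  [-t^2*exp(-3*t)/2 + exp(-3*t), -t^2*exp(-3*t)/2 + t*exp(-3*t), -t^2*exp(-3*t)/2]
  [-t*exp(-3*t), -t*exp(-3*t) + exp(-3*t), -t*exp(-3*t)]
  [t^2*exp(-3*t)/2 + t*exp(-3*t), t^2*exp(-3*t)/2, t^2*exp(-3*t)/2 + t*exp(-3*t) + exp(-3*t)]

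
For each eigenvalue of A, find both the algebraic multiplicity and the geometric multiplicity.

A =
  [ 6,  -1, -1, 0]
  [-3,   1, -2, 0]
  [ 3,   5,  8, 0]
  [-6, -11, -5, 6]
λ = 3: alg = 1, geom = 1; λ = 6: alg = 3, geom = 2

Step 1 — factor the characteristic polynomial to read off the algebraic multiplicities:
  χ_A(x) = (x - 6)^3*(x - 3)

Step 2 — compute geometric multiplicities via the rank-nullity identity g(λ) = n − rank(A − λI):
  rank(A − (3)·I) = 3, so dim ker(A − (3)·I) = n − 3 = 1
  rank(A − (6)·I) = 2, so dim ker(A − (6)·I) = n − 2 = 2

Summary:
  λ = 3: algebraic multiplicity = 1, geometric multiplicity = 1
  λ = 6: algebraic multiplicity = 3, geometric multiplicity = 2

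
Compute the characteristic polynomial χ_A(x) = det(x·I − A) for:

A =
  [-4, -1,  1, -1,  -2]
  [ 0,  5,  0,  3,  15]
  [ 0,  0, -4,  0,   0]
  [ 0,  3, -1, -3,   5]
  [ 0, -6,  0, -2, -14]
x^5 + 20*x^4 + 160*x^3 + 640*x^2 + 1280*x + 1024

Expanding det(x·I − A) (e.g. by cofactor expansion or by noting that A is similar to its Jordan form J, which has the same characteristic polynomial as A) gives
  χ_A(x) = x^5 + 20*x^4 + 160*x^3 + 640*x^2 + 1280*x + 1024
which factors as (x + 4)^5. The eigenvalues (with algebraic multiplicities) are λ = -4 with multiplicity 5.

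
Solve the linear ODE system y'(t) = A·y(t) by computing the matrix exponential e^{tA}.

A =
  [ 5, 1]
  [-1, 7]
e^{tA} =
  [-t*exp(6*t) + exp(6*t), t*exp(6*t)]
  [-t*exp(6*t), t*exp(6*t) + exp(6*t)]

Strategy: write A = P · J · P⁻¹ where J is a Jordan canonical form, so e^{tA} = P · e^{tJ} · P⁻¹, and e^{tJ} can be computed block-by-block.

A has Jordan form
J =
  [6, 1]
  [0, 6]
(up to reordering of blocks).

Per-block formulas:
  For a 2×2 Jordan block J_2(6): exp(t · J_2(6)) = e^(6t)·(I + t·N), where N is the 2×2 nilpotent shift.

After assembling e^{tJ} and conjugating by P, we get:

e^{tA} =
  [-t*exp(6*t) + exp(6*t), t*exp(6*t)]
  [-t*exp(6*t), t*exp(6*t) + exp(6*t)]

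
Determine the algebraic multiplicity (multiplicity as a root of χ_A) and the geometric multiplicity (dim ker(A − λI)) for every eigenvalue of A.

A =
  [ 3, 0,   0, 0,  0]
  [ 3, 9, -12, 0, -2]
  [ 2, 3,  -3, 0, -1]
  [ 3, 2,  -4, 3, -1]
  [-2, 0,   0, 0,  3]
λ = 3: alg = 5, geom = 2

Step 1 — factor the characteristic polynomial to read off the algebraic multiplicities:
  χ_A(x) = (x - 3)^5

Step 2 — compute geometric multiplicities via the rank-nullity identity g(λ) = n − rank(A − λI):
  rank(A − (3)·I) = 3, so dim ker(A − (3)·I) = n − 3 = 2

Summary:
  λ = 3: algebraic multiplicity = 5, geometric multiplicity = 2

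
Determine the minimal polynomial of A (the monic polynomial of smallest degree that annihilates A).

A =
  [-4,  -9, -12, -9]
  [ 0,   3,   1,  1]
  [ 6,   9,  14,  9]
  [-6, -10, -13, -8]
x^3 - 3*x^2 + 4

The characteristic polynomial is χ_A(x) = (x - 2)^3*(x + 1), so the eigenvalues are known. The minimal polynomial is
  m_A(x) = Π_λ (x − λ)^{k_λ}
where k_λ is the size of the *largest* Jordan block for λ (equivalently, the smallest k with (A − λI)^k v = 0 for every generalised eigenvector v of λ).

  λ = -1: largest Jordan block has size 1, contributing (x + 1)
  λ = 2: largest Jordan block has size 2, contributing (x − 2)^2

So m_A(x) = (x - 2)^2*(x + 1) = x^3 - 3*x^2 + 4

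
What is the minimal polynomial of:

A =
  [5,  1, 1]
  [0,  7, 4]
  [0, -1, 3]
x^3 - 15*x^2 + 75*x - 125

The characteristic polynomial is χ_A(x) = (x - 5)^3, so the eigenvalues are known. The minimal polynomial is
  m_A(x) = Π_λ (x − λ)^{k_λ}
where k_λ is the size of the *largest* Jordan block for λ (equivalently, the smallest k with (A − λI)^k v = 0 for every generalised eigenvector v of λ).

  λ = 5: largest Jordan block has size 3, contributing (x − 5)^3

So m_A(x) = (x - 5)^3 = x^3 - 15*x^2 + 75*x - 125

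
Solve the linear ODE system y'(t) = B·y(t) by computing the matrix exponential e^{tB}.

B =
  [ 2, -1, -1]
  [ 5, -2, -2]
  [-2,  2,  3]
e^{tB} =
  [-t^2*exp(t) + t*exp(t) + exp(t), -t*exp(t), -t^2*exp(t)/2 - t*exp(t)]
  [-3*t^2*exp(t) + 5*t*exp(t), -3*t*exp(t) + exp(t), -3*t^2*exp(t)/2 - 2*t*exp(t)]
  [2*t^2*exp(t) - 2*t*exp(t), 2*t*exp(t), t^2*exp(t) + 2*t*exp(t) + exp(t)]

Strategy: write B = P · J · P⁻¹ where J is a Jordan canonical form, so e^{tB} = P · e^{tJ} · P⁻¹, and e^{tJ} can be computed block-by-block.

B has Jordan form
J =
  [1, 1, 0]
  [0, 1, 1]
  [0, 0, 1]
(up to reordering of blocks).

Per-block formulas:
  For a 3×3 Jordan block J_3(1): exp(t · J_3(1)) = e^(1t)·(I + t·N + (t^2/2)·N^2), where N is the 3×3 nilpotent shift.

After assembling e^{tJ} and conjugating by P, we get:

e^{tB} =
  [-t^2*exp(t) + t*exp(t) + exp(t), -t*exp(t), -t^2*exp(t)/2 - t*exp(t)]
  [-3*t^2*exp(t) + 5*t*exp(t), -3*t*exp(t) + exp(t), -3*t^2*exp(t)/2 - 2*t*exp(t)]
  [2*t^2*exp(t) - 2*t*exp(t), 2*t*exp(t), t^2*exp(t) + 2*t*exp(t) + exp(t)]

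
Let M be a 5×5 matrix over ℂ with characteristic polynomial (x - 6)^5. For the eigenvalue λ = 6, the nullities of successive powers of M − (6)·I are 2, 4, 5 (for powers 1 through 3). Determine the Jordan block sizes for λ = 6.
Block sizes for λ = 6: [3, 2]

From the dimensions of kernels of powers, the number of Jordan blocks of size at least j is d_j − d_{j−1} where d_j = dim ker(N^j) (with d_0 = 0). Computing the differences gives [2, 2, 1].
The number of blocks of size exactly k is (#blocks of size ≥ k) − (#blocks of size ≥ k + 1), so the partition is: 1 block(s) of size 2, 1 block(s) of size 3.
In nonincreasing order the block sizes are [3, 2].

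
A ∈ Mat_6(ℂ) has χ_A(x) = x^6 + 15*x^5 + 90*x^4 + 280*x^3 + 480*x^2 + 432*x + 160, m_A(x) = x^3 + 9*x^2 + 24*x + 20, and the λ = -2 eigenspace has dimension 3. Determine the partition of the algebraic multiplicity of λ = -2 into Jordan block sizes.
Block sizes for λ = -2: [2, 2, 1]

Step 1 — from the characteristic polynomial, algebraic multiplicity of λ = -2 is 5. From dim ker(A − (-2)·I) = 3, there are exactly 3 Jordan blocks for λ = -2.
Step 2 — from the minimal polynomial, the factor (x + 2)^2 tells us the largest block for λ = -2 has size 2.
Step 3 — with total size 5, 3 blocks, and largest block 2, the block sizes (in nonincreasing order) are [2, 2, 1].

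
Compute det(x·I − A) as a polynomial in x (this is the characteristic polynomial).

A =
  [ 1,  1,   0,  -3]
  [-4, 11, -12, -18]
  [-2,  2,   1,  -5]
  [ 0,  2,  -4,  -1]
x^4 - 12*x^3 + 54*x^2 - 108*x + 81

Expanding det(x·I − A) (e.g. by cofactor expansion or by noting that A is similar to its Jordan form J, which has the same characteristic polynomial as A) gives
  χ_A(x) = x^4 - 12*x^3 + 54*x^2 - 108*x + 81
which factors as (x - 3)^4. The eigenvalues (with algebraic multiplicities) are λ = 3 with multiplicity 4.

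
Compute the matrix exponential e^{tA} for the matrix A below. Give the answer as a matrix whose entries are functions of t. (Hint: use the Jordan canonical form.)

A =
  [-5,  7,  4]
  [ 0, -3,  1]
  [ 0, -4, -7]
e^{tA} =
  [exp(-5*t), -t^2*exp(-5*t) + 7*t*exp(-5*t), -t^2*exp(-5*t)/2 + 4*t*exp(-5*t)]
  [0, 2*t*exp(-5*t) + exp(-5*t), t*exp(-5*t)]
  [0, -4*t*exp(-5*t), -2*t*exp(-5*t) + exp(-5*t)]

Strategy: write A = P · J · P⁻¹ where J is a Jordan canonical form, so e^{tA} = P · e^{tJ} · P⁻¹, and e^{tJ} can be computed block-by-block.

A has Jordan form
J =
  [-5,  1,  0]
  [ 0, -5,  1]
  [ 0,  0, -5]
(up to reordering of blocks).

Per-block formulas:
  For a 3×3 Jordan block J_3(-5): exp(t · J_3(-5)) = e^(-5t)·(I + t·N + (t^2/2)·N^2), where N is the 3×3 nilpotent shift.

After assembling e^{tJ} and conjugating by P, we get:

e^{tA} =
  [exp(-5*t), -t^2*exp(-5*t) + 7*t*exp(-5*t), -t^2*exp(-5*t)/2 + 4*t*exp(-5*t)]
  [0, 2*t*exp(-5*t) + exp(-5*t), t*exp(-5*t)]
  [0, -4*t*exp(-5*t), -2*t*exp(-5*t) + exp(-5*t)]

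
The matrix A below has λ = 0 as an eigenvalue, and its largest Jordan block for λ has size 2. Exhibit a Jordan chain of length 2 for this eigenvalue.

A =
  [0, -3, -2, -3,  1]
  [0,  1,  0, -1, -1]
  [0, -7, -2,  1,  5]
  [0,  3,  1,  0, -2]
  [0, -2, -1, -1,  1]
A Jordan chain for λ = 0 of length 2:
v_1 = (-3, 1, -7, 3, -2)ᵀ
v_2 = (0, 1, 0, 0, 0)ᵀ

Let N = A − (0)·I. We want v_2 with N^2 v_2 = 0 but N^1 v_2 ≠ 0; then v_{j-1} := N · v_j for j = 2, …, 2.

Pick v_2 = (0, 1, 0, 0, 0)ᵀ.
Then v_1 = N · v_2 = (-3, 1, -7, 3, -2)ᵀ.

Sanity check: (A − (0)·I) v_1 = (0, 0, 0, 0, 0)ᵀ = 0. ✓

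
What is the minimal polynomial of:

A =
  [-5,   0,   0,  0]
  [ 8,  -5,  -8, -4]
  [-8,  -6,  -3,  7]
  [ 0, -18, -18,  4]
x^3 + 4*x^2 - 11*x - 30

The characteristic polynomial is χ_A(x) = (x - 3)*(x + 2)*(x + 5)^2, so the eigenvalues are known. The minimal polynomial is
  m_A(x) = Π_λ (x − λ)^{k_λ}
where k_λ is the size of the *largest* Jordan block for λ (equivalently, the smallest k with (A − λI)^k v = 0 for every generalised eigenvector v of λ).

  λ = -5: largest Jordan block has size 1, contributing (x + 5)
  λ = -2: largest Jordan block has size 1, contributing (x + 2)
  λ = 3: largest Jordan block has size 1, contributing (x − 3)

So m_A(x) = (x - 3)*(x + 2)*(x + 5) = x^3 + 4*x^2 - 11*x - 30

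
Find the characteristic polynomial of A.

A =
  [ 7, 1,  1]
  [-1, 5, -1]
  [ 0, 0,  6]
x^3 - 18*x^2 + 108*x - 216

Expanding det(x·I − A) (e.g. by cofactor expansion or by noting that A is similar to its Jordan form J, which has the same characteristic polynomial as A) gives
  χ_A(x) = x^3 - 18*x^2 + 108*x - 216
which factors as (x - 6)^3. The eigenvalues (with algebraic multiplicities) are λ = 6 with multiplicity 3.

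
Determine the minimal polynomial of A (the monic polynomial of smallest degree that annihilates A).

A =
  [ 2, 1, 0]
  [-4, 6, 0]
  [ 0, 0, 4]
x^2 - 8*x + 16

The characteristic polynomial is χ_A(x) = (x - 4)^3, so the eigenvalues are known. The minimal polynomial is
  m_A(x) = Π_λ (x − λ)^{k_λ}
where k_λ is the size of the *largest* Jordan block for λ (equivalently, the smallest k with (A − λI)^k v = 0 for every generalised eigenvector v of λ).

  λ = 4: largest Jordan block has size 2, contributing (x − 4)^2

So m_A(x) = (x - 4)^2 = x^2 - 8*x + 16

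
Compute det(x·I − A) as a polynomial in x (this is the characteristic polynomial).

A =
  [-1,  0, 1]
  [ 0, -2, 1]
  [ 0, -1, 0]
x^3 + 3*x^2 + 3*x + 1

Expanding det(x·I − A) (e.g. by cofactor expansion or by noting that A is similar to its Jordan form J, which has the same characteristic polynomial as A) gives
  χ_A(x) = x^3 + 3*x^2 + 3*x + 1
which factors as (x + 1)^3. The eigenvalues (with algebraic multiplicities) are λ = -1 with multiplicity 3.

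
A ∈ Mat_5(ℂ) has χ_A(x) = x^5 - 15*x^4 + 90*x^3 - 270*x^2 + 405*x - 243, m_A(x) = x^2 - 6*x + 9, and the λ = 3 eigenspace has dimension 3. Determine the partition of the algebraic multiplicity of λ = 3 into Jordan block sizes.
Block sizes for λ = 3: [2, 2, 1]

Step 1 — from the characteristic polynomial, algebraic multiplicity of λ = 3 is 5. From dim ker(A − (3)·I) = 3, there are exactly 3 Jordan blocks for λ = 3.
Step 2 — from the minimal polynomial, the factor (x − 3)^2 tells us the largest block for λ = 3 has size 2.
Step 3 — with total size 5, 3 blocks, and largest block 2, the block sizes (in nonincreasing order) are [2, 2, 1].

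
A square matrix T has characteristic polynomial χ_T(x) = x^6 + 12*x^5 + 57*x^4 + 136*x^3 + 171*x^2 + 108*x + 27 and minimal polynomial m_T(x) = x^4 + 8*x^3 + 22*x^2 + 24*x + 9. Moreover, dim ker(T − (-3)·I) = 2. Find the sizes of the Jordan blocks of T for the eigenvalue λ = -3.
Block sizes for λ = -3: [2, 1]

Step 1 — from the characteristic polynomial, algebraic multiplicity of λ = -3 is 3. From dim ker(T − (-3)·I) = 2, there are exactly 2 Jordan blocks for λ = -3.
Step 2 — from the minimal polynomial, the factor (x + 3)^2 tells us the largest block for λ = -3 has size 2.
Step 3 — with total size 3, 2 blocks, and largest block 2, the block sizes (in nonincreasing order) are [2, 1].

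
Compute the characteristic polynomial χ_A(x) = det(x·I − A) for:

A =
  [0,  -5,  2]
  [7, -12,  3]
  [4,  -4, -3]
x^3 + 15*x^2 + 75*x + 125

Expanding det(x·I − A) (e.g. by cofactor expansion or by noting that A is similar to its Jordan form J, which has the same characteristic polynomial as A) gives
  χ_A(x) = x^3 + 15*x^2 + 75*x + 125
which factors as (x + 5)^3. The eigenvalues (with algebraic multiplicities) are λ = -5 with multiplicity 3.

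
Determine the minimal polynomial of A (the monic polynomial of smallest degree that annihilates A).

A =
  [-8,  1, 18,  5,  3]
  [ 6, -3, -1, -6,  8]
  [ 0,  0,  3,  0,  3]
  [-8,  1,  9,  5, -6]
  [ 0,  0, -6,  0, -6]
x^4 + 9*x^3 + 27*x^2 + 27*x

The characteristic polynomial is χ_A(x) = x^2*(x + 3)^3, so the eigenvalues are known. The minimal polynomial is
  m_A(x) = Π_λ (x − λ)^{k_λ}
where k_λ is the size of the *largest* Jordan block for λ (equivalently, the smallest k with (A − λI)^k v = 0 for every generalised eigenvector v of λ).

  λ = -3: largest Jordan block has size 3, contributing (x + 3)^3
  λ = 0: largest Jordan block has size 1, contributing (x − 0)

So m_A(x) = x*(x + 3)^3 = x^4 + 9*x^3 + 27*x^2 + 27*x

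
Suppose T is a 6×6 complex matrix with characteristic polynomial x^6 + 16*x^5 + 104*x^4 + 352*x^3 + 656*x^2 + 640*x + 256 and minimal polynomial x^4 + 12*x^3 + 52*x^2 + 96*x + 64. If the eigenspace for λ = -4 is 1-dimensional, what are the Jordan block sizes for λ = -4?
Block sizes for λ = -4: [2]

Step 1 — from the characteristic polynomial, algebraic multiplicity of λ = -4 is 2. From dim ker(T − (-4)·I) = 1, there are exactly 1 Jordan blocks for λ = -4.
Step 2 — from the minimal polynomial, the factor (x + 4)^2 tells us the largest block for λ = -4 has size 2.
Step 3 — with total size 2, 1 blocks, and largest block 2, the block sizes (in nonincreasing order) are [2].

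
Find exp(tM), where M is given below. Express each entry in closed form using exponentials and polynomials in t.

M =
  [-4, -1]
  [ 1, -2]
e^{tM} =
  [-t*exp(-3*t) + exp(-3*t), -t*exp(-3*t)]
  [t*exp(-3*t), t*exp(-3*t) + exp(-3*t)]

Strategy: write M = P · J · P⁻¹ where J is a Jordan canonical form, so e^{tM} = P · e^{tJ} · P⁻¹, and e^{tJ} can be computed block-by-block.

M has Jordan form
J =
  [-3,  1]
  [ 0, -3]
(up to reordering of blocks).

Per-block formulas:
  For a 2×2 Jordan block J_2(-3): exp(t · J_2(-3)) = e^(-3t)·(I + t·N), where N is the 2×2 nilpotent shift.

After assembling e^{tJ} and conjugating by P, we get:

e^{tM} =
  [-t*exp(-3*t) + exp(-3*t), -t*exp(-3*t)]
  [t*exp(-3*t), t*exp(-3*t) + exp(-3*t)]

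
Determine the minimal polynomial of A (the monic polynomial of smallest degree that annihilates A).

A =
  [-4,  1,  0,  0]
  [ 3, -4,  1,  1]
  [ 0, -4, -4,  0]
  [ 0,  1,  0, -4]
x^3 + 12*x^2 + 48*x + 64

The characteristic polynomial is χ_A(x) = (x + 4)^4, so the eigenvalues are known. The minimal polynomial is
  m_A(x) = Π_λ (x − λ)^{k_λ}
where k_λ is the size of the *largest* Jordan block for λ (equivalently, the smallest k with (A − λI)^k v = 0 for every generalised eigenvector v of λ).

  λ = -4: largest Jordan block has size 3, contributing (x + 4)^3

So m_A(x) = (x + 4)^3 = x^3 + 12*x^2 + 48*x + 64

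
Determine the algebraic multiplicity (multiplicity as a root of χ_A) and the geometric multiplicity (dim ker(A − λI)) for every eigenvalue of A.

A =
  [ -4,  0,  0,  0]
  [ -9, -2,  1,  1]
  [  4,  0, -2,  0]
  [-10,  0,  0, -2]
λ = -4: alg = 1, geom = 1; λ = -2: alg = 3, geom = 2

Step 1 — factor the characteristic polynomial to read off the algebraic multiplicities:
  χ_A(x) = (x + 2)^3*(x + 4)

Step 2 — compute geometric multiplicities via the rank-nullity identity g(λ) = n − rank(A − λI):
  rank(A − (-4)·I) = 3, so dim ker(A − (-4)·I) = n − 3 = 1
  rank(A − (-2)·I) = 2, so dim ker(A − (-2)·I) = n − 2 = 2

Summary:
  λ = -4: algebraic multiplicity = 1, geometric multiplicity = 1
  λ = -2: algebraic multiplicity = 3, geometric multiplicity = 2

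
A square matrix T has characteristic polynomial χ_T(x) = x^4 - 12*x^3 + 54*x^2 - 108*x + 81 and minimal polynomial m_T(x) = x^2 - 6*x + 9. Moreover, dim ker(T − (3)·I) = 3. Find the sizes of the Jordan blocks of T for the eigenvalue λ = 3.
Block sizes for λ = 3: [2, 1, 1]

Step 1 — from the characteristic polynomial, algebraic multiplicity of λ = 3 is 4. From dim ker(T − (3)·I) = 3, there are exactly 3 Jordan blocks for λ = 3.
Step 2 — from the minimal polynomial, the factor (x − 3)^2 tells us the largest block for λ = 3 has size 2.
Step 3 — with total size 4, 3 blocks, and largest block 2, the block sizes (in nonincreasing order) are [2, 1, 1].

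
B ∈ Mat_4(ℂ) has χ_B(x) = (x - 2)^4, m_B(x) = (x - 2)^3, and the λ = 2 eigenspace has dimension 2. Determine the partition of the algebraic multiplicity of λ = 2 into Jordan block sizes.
Block sizes for λ = 2: [3, 1]

Step 1 — from the characteristic polynomial, algebraic multiplicity of λ = 2 is 4. From dim ker(B − (2)·I) = 2, there are exactly 2 Jordan blocks for λ = 2.
Step 2 — from the minimal polynomial, the factor (x − 2)^3 tells us the largest block for λ = 2 has size 3.
Step 3 — with total size 4, 2 blocks, and largest block 3, the block sizes (in nonincreasing order) are [3, 1].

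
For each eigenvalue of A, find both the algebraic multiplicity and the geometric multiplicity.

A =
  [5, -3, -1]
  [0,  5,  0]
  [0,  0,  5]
λ = 5: alg = 3, geom = 2

Step 1 — factor the characteristic polynomial to read off the algebraic multiplicities:
  χ_A(x) = (x - 5)^3

Step 2 — compute geometric multiplicities via the rank-nullity identity g(λ) = n − rank(A − λI):
  rank(A − (5)·I) = 1, so dim ker(A − (5)·I) = n − 1 = 2

Summary:
  λ = 5: algebraic multiplicity = 3, geometric multiplicity = 2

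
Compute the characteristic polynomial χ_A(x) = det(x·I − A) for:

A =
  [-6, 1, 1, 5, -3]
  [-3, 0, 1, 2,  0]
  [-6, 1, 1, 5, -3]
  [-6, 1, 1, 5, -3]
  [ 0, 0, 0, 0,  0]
x^5

Expanding det(x·I − A) (e.g. by cofactor expansion or by noting that A is similar to its Jordan form J, which has the same characteristic polynomial as A) gives
  χ_A(x) = x^5
which factors as x^5. The eigenvalues (with algebraic multiplicities) are λ = 0 with multiplicity 5.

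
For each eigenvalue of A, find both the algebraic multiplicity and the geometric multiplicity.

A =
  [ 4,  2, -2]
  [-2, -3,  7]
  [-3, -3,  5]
λ = 2: alg = 3, geom = 1

Step 1 — factor the characteristic polynomial to read off the algebraic multiplicities:
  χ_A(x) = (x - 2)^3

Step 2 — compute geometric multiplicities via the rank-nullity identity g(λ) = n − rank(A − λI):
  rank(A − (2)·I) = 2, so dim ker(A − (2)·I) = n − 2 = 1

Summary:
  λ = 2: algebraic multiplicity = 3, geometric multiplicity = 1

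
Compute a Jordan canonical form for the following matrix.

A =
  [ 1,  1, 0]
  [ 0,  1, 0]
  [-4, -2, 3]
J_2(1) ⊕ J_1(3)

The characteristic polynomial is
  det(x·I − A) = x^3 - 5*x^2 + 7*x - 3 = (x - 3)*(x - 1)^2

Eigenvalues and multiplicities (the geometric multiplicity of λ is n − rank(A − λI), which equals the number of Jordan blocks for λ):
  λ = 1: algebraic multiplicity = 2, geometric multiplicity = 1
  λ = 3: algebraic multiplicity = 1, geometric multiplicity = 1

Determining the block sizes for each eigenvalue:
  λ = 1: one block (gm = 1), so the single block has size am = 2 → block sizes [2]
  λ = 3: one block (gm = 1), so the single block has size am = 1 → block sizes [1]

Assembling the blocks gives a Jordan form
J =
  [1, 1, 0]
  [0, 1, 0]
  [0, 0, 3]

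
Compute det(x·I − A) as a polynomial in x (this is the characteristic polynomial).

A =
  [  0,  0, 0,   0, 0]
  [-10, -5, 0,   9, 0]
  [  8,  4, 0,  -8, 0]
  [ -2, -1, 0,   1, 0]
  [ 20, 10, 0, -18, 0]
x^5 + 4*x^4 + 4*x^3

Expanding det(x·I − A) (e.g. by cofactor expansion or by noting that A is similar to its Jordan form J, which has the same characteristic polynomial as A) gives
  χ_A(x) = x^5 + 4*x^4 + 4*x^3
which factors as x^3*(x + 2)^2. The eigenvalues (with algebraic multiplicities) are λ = -2 with multiplicity 2, λ = 0 with multiplicity 3.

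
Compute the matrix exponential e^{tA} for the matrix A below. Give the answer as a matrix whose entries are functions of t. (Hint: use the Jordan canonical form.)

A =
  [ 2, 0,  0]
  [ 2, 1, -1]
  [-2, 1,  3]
e^{tA} =
  [exp(2*t), 0, 0]
  [2*t*exp(2*t), -t*exp(2*t) + exp(2*t), -t*exp(2*t)]
  [-2*t*exp(2*t), t*exp(2*t), t*exp(2*t) + exp(2*t)]

Strategy: write A = P · J · P⁻¹ where J is a Jordan canonical form, so e^{tA} = P · e^{tJ} · P⁻¹, and e^{tJ} can be computed block-by-block.

A has Jordan form
J =
  [2, 1, 0]
  [0, 2, 0]
  [0, 0, 2]
(up to reordering of blocks).

Per-block formulas:
  For a 2×2 Jordan block J_2(2): exp(t · J_2(2)) = e^(2t)·(I + t·N), where N is the 2×2 nilpotent shift.
  For a 1×1 block at λ = 2: exp(t · [2]) = [e^(2t)].

After assembling e^{tJ} and conjugating by P, we get:

e^{tA} =
  [exp(2*t), 0, 0]
  [2*t*exp(2*t), -t*exp(2*t) + exp(2*t), -t*exp(2*t)]
  [-2*t*exp(2*t), t*exp(2*t), t*exp(2*t) + exp(2*t)]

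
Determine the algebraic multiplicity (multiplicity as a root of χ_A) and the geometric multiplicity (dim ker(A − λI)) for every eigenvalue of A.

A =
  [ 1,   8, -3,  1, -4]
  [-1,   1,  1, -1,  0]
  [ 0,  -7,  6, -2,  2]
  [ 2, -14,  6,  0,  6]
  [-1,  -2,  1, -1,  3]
λ = 2: alg = 4, geom = 2; λ = 3: alg = 1, geom = 1

Step 1 — factor the characteristic polynomial to read off the algebraic multiplicities:
  χ_A(x) = (x - 3)*(x - 2)^4

Step 2 — compute geometric multiplicities via the rank-nullity identity g(λ) = n − rank(A − λI):
  rank(A − (2)·I) = 3, so dim ker(A − (2)·I) = n − 3 = 2
  rank(A − (3)·I) = 4, so dim ker(A − (3)·I) = n − 4 = 1

Summary:
  λ = 2: algebraic multiplicity = 4, geometric multiplicity = 2
  λ = 3: algebraic multiplicity = 1, geometric multiplicity = 1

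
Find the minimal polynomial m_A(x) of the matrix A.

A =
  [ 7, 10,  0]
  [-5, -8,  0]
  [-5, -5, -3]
x^2 + x - 6

The characteristic polynomial is χ_A(x) = (x - 2)*(x + 3)^2, so the eigenvalues are known. The minimal polynomial is
  m_A(x) = Π_λ (x − λ)^{k_λ}
where k_λ is the size of the *largest* Jordan block for λ (equivalently, the smallest k with (A − λI)^k v = 0 for every generalised eigenvector v of λ).

  λ = -3: largest Jordan block has size 1, contributing (x + 3)
  λ = 2: largest Jordan block has size 1, contributing (x − 2)

So m_A(x) = (x - 2)*(x + 3) = x^2 + x - 6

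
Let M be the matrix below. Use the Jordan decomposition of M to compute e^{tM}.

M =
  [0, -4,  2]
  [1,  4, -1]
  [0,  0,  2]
e^{tM} =
  [-2*t*exp(2*t) + exp(2*t), -4*t*exp(2*t), 2*t*exp(2*t)]
  [t*exp(2*t), 2*t*exp(2*t) + exp(2*t), -t*exp(2*t)]
  [0, 0, exp(2*t)]

Strategy: write M = P · J · P⁻¹ where J is a Jordan canonical form, so e^{tM} = P · e^{tJ} · P⁻¹, and e^{tJ} can be computed block-by-block.

M has Jordan form
J =
  [2, 1, 0]
  [0, 2, 0]
  [0, 0, 2]
(up to reordering of blocks).

Per-block formulas:
  For a 1×1 block at λ = 2: exp(t · [2]) = [e^(2t)].
  For a 2×2 Jordan block J_2(2): exp(t · J_2(2)) = e^(2t)·(I + t·N), where N is the 2×2 nilpotent shift.

After assembling e^{tJ} and conjugating by P, we get:

e^{tM} =
  [-2*t*exp(2*t) + exp(2*t), -4*t*exp(2*t), 2*t*exp(2*t)]
  [t*exp(2*t), 2*t*exp(2*t) + exp(2*t), -t*exp(2*t)]
  [0, 0, exp(2*t)]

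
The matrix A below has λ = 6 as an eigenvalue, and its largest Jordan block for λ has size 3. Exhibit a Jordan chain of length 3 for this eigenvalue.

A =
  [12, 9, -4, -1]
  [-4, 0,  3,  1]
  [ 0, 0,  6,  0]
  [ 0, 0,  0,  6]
A Jordan chain for λ = 6 of length 3:
v_1 = (3, -2, 0, 0)ᵀ
v_2 = (-4, 3, 0, 0)ᵀ
v_3 = (0, 0, 1, 0)ᵀ

Let N = A − (6)·I. We want v_3 with N^3 v_3 = 0 but N^2 v_3 ≠ 0; then v_{j-1} := N · v_j for j = 3, …, 2.

Pick v_3 = (0, 0, 1, 0)ᵀ.
Then v_2 = N · v_3 = (-4, 3, 0, 0)ᵀ.
Then v_1 = N · v_2 = (3, -2, 0, 0)ᵀ.

Sanity check: (A − (6)·I) v_1 = (0, 0, 0, 0)ᵀ = 0. ✓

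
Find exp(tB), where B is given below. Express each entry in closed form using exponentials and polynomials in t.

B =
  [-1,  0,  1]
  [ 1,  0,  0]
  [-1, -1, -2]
e^{tB} =
  [-t^2*exp(-t)/2 + exp(-t), -t^2*exp(-t)/2, -t^2*exp(-t)/2 + t*exp(-t)]
  [t^2*exp(-t)/2 + t*exp(-t), t^2*exp(-t)/2 + t*exp(-t) + exp(-t), t^2*exp(-t)/2]
  [-t*exp(-t), -t*exp(-t), -t*exp(-t) + exp(-t)]

Strategy: write B = P · J · P⁻¹ where J is a Jordan canonical form, so e^{tB} = P · e^{tJ} · P⁻¹, and e^{tJ} can be computed block-by-block.

B has Jordan form
J =
  [-1,  1,  0]
  [ 0, -1,  1]
  [ 0,  0, -1]
(up to reordering of blocks).

Per-block formulas:
  For a 3×3 Jordan block J_3(-1): exp(t · J_3(-1)) = e^(-1t)·(I + t·N + (t^2/2)·N^2), where N is the 3×3 nilpotent shift.

After assembling e^{tJ} and conjugating by P, we get:

e^{tB} =
  [-t^2*exp(-t)/2 + exp(-t), -t^2*exp(-t)/2, -t^2*exp(-t)/2 + t*exp(-t)]
  [t^2*exp(-t)/2 + t*exp(-t), t^2*exp(-t)/2 + t*exp(-t) + exp(-t), t^2*exp(-t)/2]
  [-t*exp(-t), -t*exp(-t), -t*exp(-t) + exp(-t)]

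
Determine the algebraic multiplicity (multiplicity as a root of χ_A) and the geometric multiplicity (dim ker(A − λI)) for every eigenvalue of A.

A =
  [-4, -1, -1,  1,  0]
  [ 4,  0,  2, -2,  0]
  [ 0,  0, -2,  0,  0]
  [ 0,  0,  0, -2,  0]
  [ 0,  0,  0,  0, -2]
λ = -2: alg = 5, geom = 4

Step 1 — factor the characteristic polynomial to read off the algebraic multiplicities:
  χ_A(x) = (x + 2)^5

Step 2 — compute geometric multiplicities via the rank-nullity identity g(λ) = n − rank(A − λI):
  rank(A − (-2)·I) = 1, so dim ker(A − (-2)·I) = n − 1 = 4

Summary:
  λ = -2: algebraic multiplicity = 5, geometric multiplicity = 4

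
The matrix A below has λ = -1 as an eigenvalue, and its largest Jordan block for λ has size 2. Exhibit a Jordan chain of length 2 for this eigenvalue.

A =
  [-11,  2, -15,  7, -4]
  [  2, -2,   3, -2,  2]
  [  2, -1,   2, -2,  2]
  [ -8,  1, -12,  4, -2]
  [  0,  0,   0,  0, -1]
A Jordan chain for λ = -1 of length 2:
v_1 = (2, -1, -1, 1, 0)ᵀ
v_2 = (0, 1, 0, 0, 0)ᵀ

Let N = A − (-1)·I. We want v_2 with N^2 v_2 = 0 but N^1 v_2 ≠ 0; then v_{j-1} := N · v_j for j = 2, …, 2.

Pick v_2 = (0, 1, 0, 0, 0)ᵀ.
Then v_1 = N · v_2 = (2, -1, -1, 1, 0)ᵀ.

Sanity check: (A − (-1)·I) v_1 = (0, 0, 0, 0, 0)ᵀ = 0. ✓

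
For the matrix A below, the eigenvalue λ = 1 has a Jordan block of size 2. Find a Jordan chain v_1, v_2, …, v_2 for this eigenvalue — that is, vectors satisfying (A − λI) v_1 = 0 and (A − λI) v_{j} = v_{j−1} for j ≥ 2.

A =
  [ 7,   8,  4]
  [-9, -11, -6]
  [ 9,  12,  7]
A Jordan chain for λ = 1 of length 2:
v_1 = (6, -9, 9)ᵀ
v_2 = (1, 0, 0)ᵀ

Let N = A − (1)·I. We want v_2 with N^2 v_2 = 0 but N^1 v_2 ≠ 0; then v_{j-1} := N · v_j for j = 2, …, 2.

Pick v_2 = (1, 0, 0)ᵀ.
Then v_1 = N · v_2 = (6, -9, 9)ᵀ.

Sanity check: (A − (1)·I) v_1 = (0, 0, 0)ᵀ = 0. ✓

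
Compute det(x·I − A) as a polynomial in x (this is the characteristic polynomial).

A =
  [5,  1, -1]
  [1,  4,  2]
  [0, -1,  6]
x^3 - 15*x^2 + 75*x - 125

Expanding det(x·I − A) (e.g. by cofactor expansion or by noting that A is similar to its Jordan form J, which has the same characteristic polynomial as A) gives
  χ_A(x) = x^3 - 15*x^2 + 75*x - 125
which factors as (x - 5)^3. The eigenvalues (with algebraic multiplicities) are λ = 5 with multiplicity 3.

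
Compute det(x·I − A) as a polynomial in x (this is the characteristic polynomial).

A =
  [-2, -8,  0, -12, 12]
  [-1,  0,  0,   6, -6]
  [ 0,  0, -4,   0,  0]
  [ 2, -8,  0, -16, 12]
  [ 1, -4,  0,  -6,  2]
x^5 + 20*x^4 + 160*x^3 + 640*x^2 + 1280*x + 1024

Expanding det(x·I − A) (e.g. by cofactor expansion or by noting that A is similar to its Jordan form J, which has the same characteristic polynomial as A) gives
  χ_A(x) = x^5 + 20*x^4 + 160*x^3 + 640*x^2 + 1280*x + 1024
which factors as (x + 4)^5. The eigenvalues (with algebraic multiplicities) are λ = -4 with multiplicity 5.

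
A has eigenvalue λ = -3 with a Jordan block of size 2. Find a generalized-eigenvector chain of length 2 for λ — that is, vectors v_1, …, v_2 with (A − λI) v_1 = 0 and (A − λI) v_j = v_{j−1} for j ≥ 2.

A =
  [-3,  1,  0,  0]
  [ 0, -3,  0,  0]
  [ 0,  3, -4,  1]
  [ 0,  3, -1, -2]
A Jordan chain for λ = -3 of length 2:
v_1 = (1, 0, 3, 3)ᵀ
v_2 = (0, 1, 0, 0)ᵀ

Let N = A − (-3)·I. We want v_2 with N^2 v_2 = 0 but N^1 v_2 ≠ 0; then v_{j-1} := N · v_j for j = 2, …, 2.

Pick v_2 = (0, 1, 0, 0)ᵀ.
Then v_1 = N · v_2 = (1, 0, 3, 3)ᵀ.

Sanity check: (A − (-3)·I) v_1 = (0, 0, 0, 0)ᵀ = 0. ✓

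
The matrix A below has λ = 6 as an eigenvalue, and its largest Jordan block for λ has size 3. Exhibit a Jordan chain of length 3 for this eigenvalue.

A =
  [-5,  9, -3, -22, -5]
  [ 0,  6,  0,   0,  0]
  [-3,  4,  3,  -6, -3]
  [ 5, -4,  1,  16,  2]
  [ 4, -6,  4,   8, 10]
A Jordan chain for λ = 6 of length 3:
v_1 = (7, 0, 3, -3, -4)ᵀ
v_2 = (9, 0, 4, -4, -6)ᵀ
v_3 = (0, 1, 0, 0, 0)ᵀ

Let N = A − (6)·I. We want v_3 with N^3 v_3 = 0 but N^2 v_3 ≠ 0; then v_{j-1} := N · v_j for j = 3, …, 2.

Pick v_3 = (0, 1, 0, 0, 0)ᵀ.
Then v_2 = N · v_3 = (9, 0, 4, -4, -6)ᵀ.
Then v_1 = N · v_2 = (7, 0, 3, -3, -4)ᵀ.

Sanity check: (A − (6)·I) v_1 = (0, 0, 0, 0, 0)ᵀ = 0. ✓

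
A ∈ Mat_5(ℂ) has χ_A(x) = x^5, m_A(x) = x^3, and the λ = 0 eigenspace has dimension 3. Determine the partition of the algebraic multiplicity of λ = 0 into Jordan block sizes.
Block sizes for λ = 0: [3, 1, 1]

Step 1 — from the characteristic polynomial, algebraic multiplicity of λ = 0 is 5. From dim ker(A − (0)·I) = 3, there are exactly 3 Jordan blocks for λ = 0.
Step 2 — from the minimal polynomial, the factor (x − 0)^3 tells us the largest block for λ = 0 has size 3.
Step 3 — with total size 5, 3 blocks, and largest block 3, the block sizes (in nonincreasing order) are [3, 1, 1].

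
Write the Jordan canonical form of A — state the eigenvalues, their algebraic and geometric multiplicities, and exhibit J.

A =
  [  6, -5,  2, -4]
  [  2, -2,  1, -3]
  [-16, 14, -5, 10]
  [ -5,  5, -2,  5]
J_3(1) ⊕ J_1(1)

The characteristic polynomial is
  det(x·I − A) = x^4 - 4*x^3 + 6*x^2 - 4*x + 1 = (x - 1)^4

Eigenvalues and multiplicities (the geometric multiplicity of λ is n − rank(A − λI), which equals the number of Jordan blocks for λ):
  λ = 1: algebraic multiplicity = 4, geometric multiplicity = 2

Determining the block sizes for each eigenvalue:
  λ = 1: with am = 4 and gm = 2, the partition is not yet determined (e.g. several partitions of 4 into 2 parts exist). Let N = A − (1)·I. Computing rank(N^1) = 2, rank(N^2) = 1, rank(N^3) = 0; the number of blocks of size ≥ j is rank(N^{j−1}) − rank(N^j), giving [2, 1, 1]. So we have 1 block(s) of size 3, 1 block(s) of size 1 → block sizes [3, 1]

Assembling the blocks gives a Jordan form
J =
  [1, 1, 0, 0]
  [0, 1, 1, 0]
  [0, 0, 1, 0]
  [0, 0, 0, 1]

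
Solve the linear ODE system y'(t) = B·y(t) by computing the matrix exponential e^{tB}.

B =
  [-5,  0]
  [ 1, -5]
e^{tB} =
  [exp(-5*t), 0]
  [t*exp(-5*t), exp(-5*t)]

Strategy: write B = P · J · P⁻¹ where J is a Jordan canonical form, so e^{tB} = P · e^{tJ} · P⁻¹, and e^{tJ} can be computed block-by-block.

B has Jordan form
J =
  [-5,  1]
  [ 0, -5]
(up to reordering of blocks).

Per-block formulas:
  For a 2×2 Jordan block J_2(-5): exp(t · J_2(-5)) = e^(-5t)·(I + t·N), where N is the 2×2 nilpotent shift.

After assembling e^{tJ} and conjugating by P, we get:

e^{tB} =
  [exp(-5*t), 0]
  [t*exp(-5*t), exp(-5*t)]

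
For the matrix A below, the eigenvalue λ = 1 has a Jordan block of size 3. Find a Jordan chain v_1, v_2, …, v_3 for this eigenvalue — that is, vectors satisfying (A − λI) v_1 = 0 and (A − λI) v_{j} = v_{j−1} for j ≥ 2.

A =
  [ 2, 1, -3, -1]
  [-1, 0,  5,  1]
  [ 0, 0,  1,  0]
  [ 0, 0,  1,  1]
A Jordan chain for λ = 1 of length 3:
v_1 = (1, -1, 0, 0)ᵀ
v_2 = (-3, 5, 0, 1)ᵀ
v_3 = (0, 0, 1, 0)ᵀ

Let N = A − (1)·I. We want v_3 with N^3 v_3 = 0 but N^2 v_3 ≠ 0; then v_{j-1} := N · v_j for j = 3, …, 2.

Pick v_3 = (0, 0, 1, 0)ᵀ.
Then v_2 = N · v_3 = (-3, 5, 0, 1)ᵀ.
Then v_1 = N · v_2 = (1, -1, 0, 0)ᵀ.

Sanity check: (A − (1)·I) v_1 = (0, 0, 0, 0)ᵀ = 0. ✓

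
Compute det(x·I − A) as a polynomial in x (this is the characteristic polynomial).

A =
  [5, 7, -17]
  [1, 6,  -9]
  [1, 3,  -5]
x^3 - 6*x^2 + 12*x - 8

Expanding det(x·I − A) (e.g. by cofactor expansion or by noting that A is similar to its Jordan form J, which has the same characteristic polynomial as A) gives
  χ_A(x) = x^3 - 6*x^2 + 12*x - 8
which factors as (x - 2)^3. The eigenvalues (with algebraic multiplicities) are λ = 2 with multiplicity 3.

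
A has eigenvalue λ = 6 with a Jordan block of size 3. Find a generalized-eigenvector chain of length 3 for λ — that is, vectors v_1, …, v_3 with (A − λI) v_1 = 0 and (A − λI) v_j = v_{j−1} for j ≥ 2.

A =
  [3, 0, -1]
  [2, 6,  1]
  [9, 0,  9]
A Jordan chain for λ = 6 of length 3:
v_1 = (0, 3, 0)ᵀ
v_2 = (-3, 2, 9)ᵀ
v_3 = (1, 0, 0)ᵀ

Let N = A − (6)·I. We want v_3 with N^3 v_3 = 0 but N^2 v_3 ≠ 0; then v_{j-1} := N · v_j for j = 3, …, 2.

Pick v_3 = (1, 0, 0)ᵀ.
Then v_2 = N · v_3 = (-3, 2, 9)ᵀ.
Then v_1 = N · v_2 = (0, 3, 0)ᵀ.

Sanity check: (A − (6)·I) v_1 = (0, 0, 0)ᵀ = 0. ✓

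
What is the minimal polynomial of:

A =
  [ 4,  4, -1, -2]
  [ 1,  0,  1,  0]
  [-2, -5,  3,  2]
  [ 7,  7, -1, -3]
x^3 - 3*x^2 + 3*x - 1

The characteristic polynomial is χ_A(x) = (x - 1)^4, so the eigenvalues are known. The minimal polynomial is
  m_A(x) = Π_λ (x − λ)^{k_λ}
where k_λ is the size of the *largest* Jordan block for λ (equivalently, the smallest k with (A − λI)^k v = 0 for every generalised eigenvector v of λ).

  λ = 1: largest Jordan block has size 3, contributing (x − 1)^3

So m_A(x) = (x - 1)^3 = x^3 - 3*x^2 + 3*x - 1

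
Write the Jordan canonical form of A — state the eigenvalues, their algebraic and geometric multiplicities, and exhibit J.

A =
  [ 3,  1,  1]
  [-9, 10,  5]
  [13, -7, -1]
J_3(4)

The characteristic polynomial is
  det(x·I − A) = x^3 - 12*x^2 + 48*x - 64 = (x - 4)^3

Eigenvalues and multiplicities (the geometric multiplicity of λ is n − rank(A − λI), which equals the number of Jordan blocks for λ):
  λ = 4: algebraic multiplicity = 3, geometric multiplicity = 1

Determining the block sizes for each eigenvalue:
  λ = 4: one block (gm = 1), so the single block has size am = 3 → block sizes [3]

Assembling the blocks gives a Jordan form
J =
  [4, 1, 0]
  [0, 4, 1]
  [0, 0, 4]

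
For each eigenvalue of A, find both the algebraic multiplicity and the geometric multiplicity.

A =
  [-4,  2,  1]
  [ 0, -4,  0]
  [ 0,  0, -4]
λ = -4: alg = 3, geom = 2

Step 1 — factor the characteristic polynomial to read off the algebraic multiplicities:
  χ_A(x) = (x + 4)^3

Step 2 — compute geometric multiplicities via the rank-nullity identity g(λ) = n − rank(A − λI):
  rank(A − (-4)·I) = 1, so dim ker(A − (-4)·I) = n − 1 = 2

Summary:
  λ = -4: algebraic multiplicity = 3, geometric multiplicity = 2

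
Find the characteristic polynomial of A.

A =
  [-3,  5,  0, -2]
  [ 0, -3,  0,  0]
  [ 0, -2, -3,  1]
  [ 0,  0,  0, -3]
x^4 + 12*x^3 + 54*x^2 + 108*x + 81

Expanding det(x·I − A) (e.g. by cofactor expansion or by noting that A is similar to its Jordan form J, which has the same characteristic polynomial as A) gives
  χ_A(x) = x^4 + 12*x^3 + 54*x^2 + 108*x + 81
which factors as (x + 3)^4. The eigenvalues (with algebraic multiplicities) are λ = -3 with multiplicity 4.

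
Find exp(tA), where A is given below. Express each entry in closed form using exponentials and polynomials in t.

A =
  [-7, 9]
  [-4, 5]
e^{tA} =
  [-6*t*exp(-t) + exp(-t), 9*t*exp(-t)]
  [-4*t*exp(-t), 6*t*exp(-t) + exp(-t)]

Strategy: write A = P · J · P⁻¹ where J is a Jordan canonical form, so e^{tA} = P · e^{tJ} · P⁻¹, and e^{tJ} can be computed block-by-block.

A has Jordan form
J =
  [-1,  1]
  [ 0, -1]
(up to reordering of blocks).

Per-block formulas:
  For a 2×2 Jordan block J_2(-1): exp(t · J_2(-1)) = e^(-1t)·(I + t·N), where N is the 2×2 nilpotent shift.

After assembling e^{tJ} and conjugating by P, we get:

e^{tA} =
  [-6*t*exp(-t) + exp(-t), 9*t*exp(-t)]
  [-4*t*exp(-t), 6*t*exp(-t) + exp(-t)]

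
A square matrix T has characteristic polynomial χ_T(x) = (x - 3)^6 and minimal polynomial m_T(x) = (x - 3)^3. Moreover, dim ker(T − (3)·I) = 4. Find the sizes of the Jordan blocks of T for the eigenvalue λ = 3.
Block sizes for λ = 3: [3, 1, 1, 1]

Step 1 — from the characteristic polynomial, algebraic multiplicity of λ = 3 is 6. From dim ker(T − (3)·I) = 4, there are exactly 4 Jordan blocks for λ = 3.
Step 2 — from the minimal polynomial, the factor (x − 3)^3 tells us the largest block for λ = 3 has size 3.
Step 3 — with total size 6, 4 blocks, and largest block 3, the block sizes (in nonincreasing order) are [3, 1, 1, 1].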